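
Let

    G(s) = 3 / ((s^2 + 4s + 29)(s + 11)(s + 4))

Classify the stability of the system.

stable

The poles can be read from the denominator factors: s = -2 ± 5j, -11, -4.
Since all poles lie strictly in the left half-plane, the system is stable.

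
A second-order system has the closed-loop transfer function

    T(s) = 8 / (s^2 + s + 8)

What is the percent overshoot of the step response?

%OS ≈ 56.9%

Comparing s^2 + s + 8 to s^2 + 2ζωₙs + ωₙ²: ωₙ = √8 ≈ 2.828 rad/s and ζ = 1/(2·√8) ≈ 0.1768.
%OS = 100·exp(−πζ/√(1−ζ²)) = 100·exp(−π·0.1768/√(1−0.1768²)) ≈ 56.9%.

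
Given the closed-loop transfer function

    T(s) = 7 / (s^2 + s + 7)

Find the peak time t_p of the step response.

t_p ≈ 1.209 s

Comparing s^2 + s + 7 to s^2 + 2ζωₙs + ωₙ²: ωₙ = √7 ≈ 2.646 rad/s and ζ = 1/(2·√7) ≈ 0.1890.
ζωₙ = 1/2 = 0.5, so ω_d = ωₙ√(1−ζ²) = √(ωₙ² − (ζωₙ)²) = √(7 − 0.5²) = √6.75 ≈ 2.598 rad/s.
t_p = π/ω_d = π/2.598 ≈ 1.209 s.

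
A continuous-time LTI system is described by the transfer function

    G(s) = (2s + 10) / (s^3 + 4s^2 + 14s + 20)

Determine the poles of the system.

s = -1 + 3j, -1 - 3j, -2

The poles are the roots of the denominator s^3 + 4s^2 + 14s + 20 = 0.
Trying s = -2: the polynomial evaluates to 0, so (s + 2) is a factor.
Dividing out leaves s^2 + 2s + 10 = 0.
The quadratic formula then gives s = -1 ± 3j.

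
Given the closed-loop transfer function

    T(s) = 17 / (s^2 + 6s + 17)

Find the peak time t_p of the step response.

t_p ≈ 1.111 s

Comparing s^2 + 6s + 17 to s^2 + 2ζωₙs + ωₙ²: ωₙ = √17 ≈ 4.123 rad/s and ζ = 6/(2·√17) ≈ 0.7276.
ζωₙ = 6/2 = 3, so ω_d = ωₙ√(1−ζ²) = √(ωₙ² − (ζωₙ)²) = √(17 − 3²) = √8 ≈ 2.828 rad/s.
t_p = π/ω_d = π/2.828 ≈ 1.111 s.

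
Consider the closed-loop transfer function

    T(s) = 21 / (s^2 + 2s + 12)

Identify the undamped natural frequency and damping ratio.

ωₙ ≈ 3.464 rad/s, ζ ≈ 0.2887

Compare the denominator to the standard form s^2 + 2ζωₙs + ωₙ².
ωₙ² = 12, so ωₙ = √12 ≈ 3.464 rad/s.
2ζωₙ = 2, so ζ = 2/(2·√12) ≈ 0.2887.
With ζ = 0.2887 the response is underdamped.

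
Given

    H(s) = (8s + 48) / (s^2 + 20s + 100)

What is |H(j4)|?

|H(j4)| ≈ 0.4973

Substitute s = j4: numerator = 48 + j32, denominator = 84 + j80.
|H(j4)| = |48 + j32| / |84 + j80| = 57.689 / 116 ≈ 0.4973.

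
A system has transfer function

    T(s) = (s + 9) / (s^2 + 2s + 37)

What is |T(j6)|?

Substitute s = j6: numerator = 9 + j6, denominator = 1 + j12.
|T(j6)| = |9 + j6| / |1 + j12| = 10.817 / 12.042 ≈ 0.8983.

|T(j6)| ≈ 0.8983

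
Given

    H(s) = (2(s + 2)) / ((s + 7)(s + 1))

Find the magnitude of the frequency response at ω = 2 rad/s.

|H(j2)| ≈ 0.3475

Substitute s = j2: numerator = 4 + j4, denominator = 3 + j16.
|H(j2)| = |4 + j4| / |3 + j16| = 5.6569 / 16.279 ≈ 0.3475.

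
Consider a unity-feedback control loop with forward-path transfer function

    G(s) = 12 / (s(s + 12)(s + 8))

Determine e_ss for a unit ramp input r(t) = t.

e_ss = 8

G(s) has one pole at the origin.
This is a Type 1 system. Kv = lim_{s→0} s·G(s) = 12/96 = 1/8.
e_ss = 1/Kv = 1/(1/8) = 8.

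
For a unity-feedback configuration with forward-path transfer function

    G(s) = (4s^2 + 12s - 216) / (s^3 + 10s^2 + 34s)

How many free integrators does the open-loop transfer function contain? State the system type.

Type 1

Factor s from the denominator: s^3 + 10s^2 + 34s = s·(s^2 + 10s + 34).
There is 1 pole at the origin, so the system is Type 1.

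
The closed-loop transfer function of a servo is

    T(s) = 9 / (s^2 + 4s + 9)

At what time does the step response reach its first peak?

t_p ≈ 1.405 s

Comparing s^2 + 4s + 9 to s^2 + 2ζωₙs + ωₙ²: ωₙ = 3 rad/s and ζ = 4/(2·3) ≈ 0.6667.
ζωₙ = 4/2 = 2, so ω_d = ωₙ√(1−ζ²) = √(ωₙ² − (ζωₙ)²) = √(9 − 2²) = √5 ≈ 2.236 rad/s.
t_p = π/ω_d = π/2.236 ≈ 1.405 s.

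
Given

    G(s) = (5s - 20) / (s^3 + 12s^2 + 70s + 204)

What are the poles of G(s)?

The poles are the roots of the denominator s^3 + 12s^2 + 70s + 204 = 0.
Trying s = -6: the polynomial evaluates to 0, so (s + 6) is a factor.
Dividing out leaves s^2 + 6s + 34 = 0.
The quadratic formula then gives s = -3 ± 5j.

s = -3 ± 5j, -6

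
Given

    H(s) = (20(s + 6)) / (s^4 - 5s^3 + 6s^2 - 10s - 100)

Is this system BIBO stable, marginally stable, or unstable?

unstable

The denominator s^4 - 5s^3 + 6s^2 - 10s - 100 factors as (s^2 - 2s + 10)(s - 5)(s + 2), giving poles at s = 1 ± 3j, 5, -2.
Since the pole(s) at s = 1 + 3j, 1 - 3j, 5 lie in the right half-plane, the system is unstable.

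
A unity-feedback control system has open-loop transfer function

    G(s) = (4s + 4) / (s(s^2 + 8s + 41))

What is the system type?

The denominator has 1 factor of s at the origin (free integrator), so this is a Type 1 system.

Type 1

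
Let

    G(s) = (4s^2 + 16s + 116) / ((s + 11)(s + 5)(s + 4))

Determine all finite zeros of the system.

Set the numerator to zero: 4s^2 + 16s + 116 = 0, i.e. 4·(s^2 + 4s + 29) = 0.
Factoring: (s^2 + 4s + 29) = 0.

s = -2 + 5j, -2 - 5j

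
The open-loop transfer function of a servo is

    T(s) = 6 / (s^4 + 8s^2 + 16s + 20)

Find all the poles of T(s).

The poles are the roots of the denominator s^4 + 8s^2 + 16s + 20 = 0.
No real roots exist; factor into two real quadratics: (s^2 - 2s + 10)(s^2 + 2s + 2) = 0.
Each quadratic gives a conjugate pair via the quadratic formula.

s = 1 + 3j, 1 - 3j, -1 + j, -1 - j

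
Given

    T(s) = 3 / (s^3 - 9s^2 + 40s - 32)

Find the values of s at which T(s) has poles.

The poles are the roots of the denominator s^3 - 9s^2 + 40s - 32 = 0.
Trying s = 1: the polynomial evaluates to 0, so (s - 1) is a factor.
Dividing out leaves s^2 - 8s + 32 = 0.
The quadratic formula then gives s = 4 ± 4j.

s = 4 ± 4j, 1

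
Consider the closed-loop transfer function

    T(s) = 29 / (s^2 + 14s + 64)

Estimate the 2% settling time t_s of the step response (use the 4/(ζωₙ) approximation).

t_s ≈ 0.5714 s

Comparing s^2 + 14s + 64 to s^2 + 2ζωₙs + ωₙ²: ωₙ = 8 rad/s and ζ = 14/(2·8) = 0.875.
ζωₙ = 14/2 = 7, so t_s ≈ 4/(ζωₙ) = 4/7 ≈ 0.5714 s.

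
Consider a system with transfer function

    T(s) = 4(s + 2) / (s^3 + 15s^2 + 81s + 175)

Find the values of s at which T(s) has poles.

The poles are the roots of the denominator s^3 + 15s^2 + 81s + 175 = 0.
Trying s = -7: the polynomial evaluates to 0, so (s + 7) is a factor.
Dividing out leaves s^2 + 8s + 25 = 0.
The quadratic formula then gives s = -4 ± 3j.

s = -4 + 3j, -4 - 3j, -7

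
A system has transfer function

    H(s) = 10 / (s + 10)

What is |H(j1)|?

|H(j1)| ≈ 0.9950

Substitute s = j1: numerator = 10, denominator = 10 + j1.
|H(j1)| = |10| / |10 + j1| = 10 / 10.050 ≈ 0.9950.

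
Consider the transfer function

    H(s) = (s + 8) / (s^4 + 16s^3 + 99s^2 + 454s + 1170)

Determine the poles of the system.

The poles are the roots of the denominator s^4 + 16s^3 + 99s^2 + 454s + 1170 = 0.
Trying s = -9: the polynomial evaluates to 0, so (s + 9) is a factor.
Dividing out leaves s^3 + 7s^2 + 36s + 130 = 0.
This factors further as (s^2 + 2s + 26)(s + 5) = 0.

s = -9, -1 ± 5j, -5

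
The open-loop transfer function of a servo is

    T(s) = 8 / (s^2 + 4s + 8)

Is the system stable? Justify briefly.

stable

The denominator s^2 + 4s + 8 factors as (s^2 + 4s + 8), giving poles at s = -2 + 2j, -2 - 2j.
Since all poles lie strictly in the left half-plane, the system is stable.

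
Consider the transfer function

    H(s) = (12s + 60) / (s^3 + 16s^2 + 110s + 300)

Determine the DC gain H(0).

Set s = 0: H(0) = (60) / (300) = 1/5.

H(0) = 1/5 ≈ 0.2000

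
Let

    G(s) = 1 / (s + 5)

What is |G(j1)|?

|G(j1)| ≈ 0.1961

Substitute s = j1: numerator = 1, denominator = 5 + j1.
|G(j1)| = |1| / |5 + j1| = 1 / 5.0990 ≈ 0.1961.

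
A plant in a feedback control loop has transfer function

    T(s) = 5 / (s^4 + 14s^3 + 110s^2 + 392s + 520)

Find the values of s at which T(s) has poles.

The poles are the roots of the denominator s^4 + 14s^3 + 110s^2 + 392s + 520 = 0.
No real roots exist; factor into two real quadratics: (s^2 + 6s + 10)(s^2 + 8s + 52) = 0.
Each quadratic gives a conjugate pair via the quadratic formula.

s = -3 ± j, -4 ± 6j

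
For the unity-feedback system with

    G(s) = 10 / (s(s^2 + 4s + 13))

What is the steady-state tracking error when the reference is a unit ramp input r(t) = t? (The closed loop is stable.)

e_ss = 1.300

G(s) has one pole at the origin.
This is a Type 1 system. Kv = lim_{s→0} s·G(s) = 10/13.
e_ss = 1/Kv = 1/(10/13) = 13/10 ≈ 1.300.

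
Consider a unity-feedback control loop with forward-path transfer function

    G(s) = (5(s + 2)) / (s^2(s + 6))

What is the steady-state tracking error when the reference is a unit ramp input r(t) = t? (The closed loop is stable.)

G(s) has 2 poles at the origin.
This is a Type 2 system; for a ramp input the steady-state error is zero.

e_ss = 0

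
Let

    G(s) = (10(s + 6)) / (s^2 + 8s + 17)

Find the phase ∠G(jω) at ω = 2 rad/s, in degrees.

At s = j2: numerator = 60 + j20, denominator = 13 + j16.
∠G = ∠num − ∠den = 18.435° − (50.906°) = -32.47°.

∠G(j2) ≈ -32.47°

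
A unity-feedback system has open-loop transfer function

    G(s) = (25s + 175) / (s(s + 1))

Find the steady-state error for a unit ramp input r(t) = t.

G(s) has one pole at the origin.
This is a Type 1 system. Kv = lim_{s→0} s·G(s) = 175/1.
e_ss = 1/Kv = 1/(175) = 1/175 ≈ 0.005714.

e_ss = 0.005714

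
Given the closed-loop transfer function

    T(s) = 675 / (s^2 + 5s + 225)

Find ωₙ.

Compare the denominator to the standard form s^2 + 2ζωₙs + ωₙ².
ωₙ² = 225, so ωₙ = 15 rad/s.

ωₙ = 15 rad/s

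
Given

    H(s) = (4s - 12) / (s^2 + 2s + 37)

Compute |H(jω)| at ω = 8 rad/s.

Substitute s = j8: numerator = -12 + j32, denominator = -27 + j16.
|H(j8)| = |-12 + j32| / |-27 + j16| = 34.176 / 31.385 ≈ 1.089.

|H(j8)| ≈ 1.089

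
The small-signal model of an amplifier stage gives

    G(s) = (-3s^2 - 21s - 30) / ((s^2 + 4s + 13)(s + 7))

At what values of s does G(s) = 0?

Set the numerator to zero: -3s^2 - 21s - 30 = 0, i.e. -3·(s^2 + 7s + 10) = 0.
Factoring: (s + 2)(s + 5) = 0.

s = -2, -5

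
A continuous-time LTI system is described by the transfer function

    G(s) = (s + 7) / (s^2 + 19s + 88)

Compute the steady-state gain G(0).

G(0) = 7/88 ≈ 0.07955

Set s = 0: G(0) = (7) / (88) = 7/88.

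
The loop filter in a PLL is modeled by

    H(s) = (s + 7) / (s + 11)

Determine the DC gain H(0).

H(0) = 7/11 ≈ 0.6364

Set s = 0: H(0) = (7) / (11) = 7/11.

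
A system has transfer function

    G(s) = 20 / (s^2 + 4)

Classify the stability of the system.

The denominator s^2 + 4 factors as (s^2 + 4), giving poles at s = 2j, -2j.
Since the simple pole(s) at s = 2j, -2j lie on the jω-axis with none in the right half-plane, the system is marginally stable.

marginally stable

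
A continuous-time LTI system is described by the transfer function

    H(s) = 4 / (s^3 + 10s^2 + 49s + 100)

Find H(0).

H(0) = 1/25 ≈ 0.04000

Set s = 0: H(0) = (4) / (100) = 1/25.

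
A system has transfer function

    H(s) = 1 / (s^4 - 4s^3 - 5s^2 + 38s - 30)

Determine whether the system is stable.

The denominator s^4 - 4s^3 - 5s^2 + 38s - 30 factors as (s + 3)(s^2 - 6s + 10)(s - 1), giving poles at s = -3, 3 ± j, 1.
Since the pole(s) at s = 3 + j, 3 - j, 1 lie in the right half-plane, the system is unstable.

unstable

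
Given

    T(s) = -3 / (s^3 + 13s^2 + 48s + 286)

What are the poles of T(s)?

s = -1 + 5j, -1 - 5j, -11

The poles are the roots of the denominator s^3 + 13s^2 + 48s + 286 = 0.
Trying s = -11: the polynomial evaluates to 0, so (s + 11) is a factor.
Dividing out leaves s^2 + 2s + 26 = 0.
The quadratic formula then gives s = -1 ± 5j.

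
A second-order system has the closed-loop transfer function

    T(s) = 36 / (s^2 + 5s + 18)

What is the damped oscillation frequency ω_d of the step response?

Comparing s^2 + 5s + 18 to s^2 + 2ζωₙs + ωₙ²: ωₙ = √18 ≈ 4.243 rad/s and ζ = 5/(2·√18) ≈ 0.5893.
ζωₙ = 5/2 = 2.5, so ω_d = ωₙ√(1−ζ²) = √(ωₙ² − (ζωₙ)²) = √(18 − 2.5²) = √11.75 ≈ 3.428 rad/s.

ω_d ≈ 3.428 rad/s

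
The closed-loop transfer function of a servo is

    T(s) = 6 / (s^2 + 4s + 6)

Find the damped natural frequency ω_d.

Comparing s^2 + 4s + 6 to s^2 + 2ζωₙs + ωₙ²: ωₙ = √6 ≈ 2.449 rad/s and ζ = 4/(2·√6) ≈ 0.8165.
ζωₙ = 4/2 = 2, so ω_d = ωₙ√(1−ζ²) = √(ωₙ² − (ζωₙ)²) = √(6 − 2²) = √2 ≈ 1.414 rad/s.

ω_d ≈ 1.414 rad/s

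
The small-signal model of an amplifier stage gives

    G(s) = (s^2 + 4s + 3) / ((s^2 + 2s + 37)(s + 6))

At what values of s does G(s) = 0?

Set the numerator to zero: s^2 + 4s + 3 = 0.
Factoring: (s + 1)(s + 3) = 0.

s = -1, -3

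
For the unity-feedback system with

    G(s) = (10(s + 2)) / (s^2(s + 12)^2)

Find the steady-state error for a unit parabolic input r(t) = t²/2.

e_ss = 7.200

G(s) has 2 poles at the origin.
This is a Type 2 system. Ka = lim_{s→0} s^2·G(s) = 20/144 = 5/36.
e_ss = 1/Ka = 1/(5/36) = 36/5 ≈ 7.200.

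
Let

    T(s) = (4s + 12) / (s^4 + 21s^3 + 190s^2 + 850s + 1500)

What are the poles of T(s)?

s = -5 + 5j, -5 - 5j, -5, -6

The poles are the roots of the denominator s^4 + 21s^3 + 190s^2 + 850s + 1500 = 0.
Trying s = -5: the polynomial evaluates to 0, so (s + 5) is a factor.
Dividing out leaves s^3 + 16s^2 + 110s + 300 = 0.
This factors further as (s^2 + 10s + 50)(s + 6) = 0.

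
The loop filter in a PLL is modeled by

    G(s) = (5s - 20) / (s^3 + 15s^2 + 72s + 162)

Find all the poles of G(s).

The poles are the roots of the denominator s^3 + 15s^2 + 72s + 162 = 0.
Trying s = -9: the polynomial evaluates to 0, so (s + 9) is a factor.
Dividing out leaves s^2 + 6s + 18 = 0.
The quadratic formula then gives s = -3 ± 3j.

s = -3 + 3j, -3 - 3j, -9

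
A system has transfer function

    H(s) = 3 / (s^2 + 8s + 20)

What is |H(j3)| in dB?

Substitute s = j3: numerator = 3, denominator = 11 + j24.
|H(j3)| = |3| / |11 + j24| = 3 / 26.401 ≈ 0.1136.
In decibels: 20·log₁₀(0.1136) ≈ -18.9 dB.

|H(j3)|_dB ≈ -18.9 dB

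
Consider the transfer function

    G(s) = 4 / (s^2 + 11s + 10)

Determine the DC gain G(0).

G(0) = 2/5 ≈ 0.4000

Set s = 0: G(0) = (4) / (10) = 2/5.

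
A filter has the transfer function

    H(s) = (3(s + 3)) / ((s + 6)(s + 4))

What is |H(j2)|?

Substitute s = j2: numerator = 9 + j6, denominator = 20 + j20.
|H(j2)| = |9 + j6| / |20 + j20| = 10.817 / 28.284 ≈ 0.3824.

|H(j2)| ≈ 0.3824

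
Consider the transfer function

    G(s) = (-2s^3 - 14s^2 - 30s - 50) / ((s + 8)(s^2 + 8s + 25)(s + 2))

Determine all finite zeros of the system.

s = -5, -1 + 2j, -1 - 2j

Set the numerator to zero: -2s^3 - 14s^2 - 30s - 50 = 0, i.e. -2·(s^3 + 7s^2 + 15s + 25) = 0.
Factoring: (s + 5)(s^2 + 2s + 5) = 0.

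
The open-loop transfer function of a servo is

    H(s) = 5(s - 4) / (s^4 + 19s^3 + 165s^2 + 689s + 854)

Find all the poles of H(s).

The poles are the roots of the denominator s^4 + 19s^3 + 165s^2 + 689s + 854 = 0.
Trying s = -2: the polynomial evaluates to 0, so (s + 2) is a factor.
Dividing out leaves s^3 + 17s^2 + 131s + 427 = 0.
This factors further as (s^2 + 10s + 61)(s + 7) = 0.

s = -5 ± 6j, -2, -7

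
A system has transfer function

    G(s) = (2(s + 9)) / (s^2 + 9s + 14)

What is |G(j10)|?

Substitute s = j10: numerator = 18 + j20, denominator = -86 + j90.
|G(j10)| = |18 + j20| / |-86 + j90| = 26.907 / 124.48 ≈ 0.2162.

|G(j10)| ≈ 0.2162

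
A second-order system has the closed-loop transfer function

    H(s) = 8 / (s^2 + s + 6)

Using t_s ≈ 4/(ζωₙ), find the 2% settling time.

Comparing s^2 + s + 6 to s^2 + 2ζωₙs + ωₙ²: ωₙ = √6 ≈ 2.449 rad/s and ζ = 1/(2·√6) ≈ 0.2041.
ζωₙ = 1/2 = 0.5, so t_s ≈ 4/(ζωₙ) = 4/0.5 = 8 s.

t_s ≈ 8 s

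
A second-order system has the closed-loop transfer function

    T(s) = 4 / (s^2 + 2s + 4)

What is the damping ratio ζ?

Compare the denominator to the standard form s^2 + 2ζωₙs + ωₙ².
ωₙ² = 4, so ωₙ = 2 rad/s.
2ζωₙ = 2, so ζ = 2/(2·2) = 0.5.
With ζ = 0.5 the response is underdamped.

ζ = 0.5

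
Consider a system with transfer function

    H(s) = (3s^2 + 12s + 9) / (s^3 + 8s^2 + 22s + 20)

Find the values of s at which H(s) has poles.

The poles are the roots of the denominator s^3 + 8s^2 + 22s + 20 = 0.
Trying s = -2: the polynomial evaluates to 0, so (s + 2) is a factor.
Dividing out leaves s^2 + 6s + 10 = 0.
The quadratic formula then gives s = -3 ± 1j.

s = -2, -3 ± j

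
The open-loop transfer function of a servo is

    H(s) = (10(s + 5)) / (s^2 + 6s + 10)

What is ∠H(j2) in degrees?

At s = j2: numerator = 50 + j20, denominator = 6 + j12.
∠H = ∠num − ∠den = 21.801° − (63.435°) = -41.63°.

∠H(j2) ≈ -41.63°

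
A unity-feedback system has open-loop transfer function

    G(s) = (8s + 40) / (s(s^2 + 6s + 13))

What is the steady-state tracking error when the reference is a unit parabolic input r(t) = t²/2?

G(s) has one pole at the origin.
This is a Type 1 system; Ka = lim_{s→0} s^2·G(s) = 0, so the steady-state error for a parabola input is infinite.

e_ss = ∞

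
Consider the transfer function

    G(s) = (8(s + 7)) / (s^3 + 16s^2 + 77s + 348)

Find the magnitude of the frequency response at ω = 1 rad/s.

|G(j1)| ≈ 0.1661

Substitute s = j1: numerator = 56 + j8, denominator = 332 + j76.
|G(j1)| = |56 + j8| / |332 + j76| = 56.569 / 340.59 ≈ 0.1661.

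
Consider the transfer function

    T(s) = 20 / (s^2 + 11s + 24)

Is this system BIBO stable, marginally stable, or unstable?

The denominator s^2 + 11s + 24 factors as (s + 3)(s + 8), giving poles at s = -3, -8.
Since all poles lie strictly in the left half-plane, the system is stable.

stable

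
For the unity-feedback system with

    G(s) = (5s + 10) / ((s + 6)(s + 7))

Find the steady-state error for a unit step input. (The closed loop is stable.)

e_ss = 0.8077

G(s) has no poles at the origin.
This is a Type 0 system. Kp = lim_{s→0} G(s) = 10/42 = 5/21.
e_ss = 1/(1 + Kp) = 1/(1 + 5/21) = 21/26 ≈ 0.8077.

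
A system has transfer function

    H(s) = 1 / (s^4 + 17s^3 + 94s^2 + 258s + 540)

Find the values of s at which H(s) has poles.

The poles are the roots of the denominator s^4 + 17s^3 + 94s^2 + 258s + 540 = 0.
Trying s = -9: the polynomial evaluates to 0, so (s + 9) is a factor.
Dividing out leaves s^3 + 8s^2 + 22s + 60 = 0.
This factors further as (s^2 + 2s + 10)(s + 6) = 0.

s = -1 + 3j, -1 - 3j, -9, -6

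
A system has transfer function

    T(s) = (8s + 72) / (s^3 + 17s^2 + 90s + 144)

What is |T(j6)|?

|T(j6)| ≈ 0.1520

Substitute s = j6: numerator = 72 + j48, denominator = -468 + j324.
|T(j6)| = |72 + j48| / |-468 + j324| = 86.533 / 569.21 ≈ 0.1520.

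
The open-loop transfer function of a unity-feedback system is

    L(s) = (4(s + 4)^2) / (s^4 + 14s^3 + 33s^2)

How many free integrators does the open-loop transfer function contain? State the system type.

The denominator has 2 factors of s at the origin (free integrators), so this is a Type 2 system.

Type 2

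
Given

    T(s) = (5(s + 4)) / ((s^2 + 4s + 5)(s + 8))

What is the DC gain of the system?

At s = 0 each factor (s + a) contributes a and each (s^2 + bs + c) contributes c.
T(0) = 5·(4) / ((5) · (8)) = 20/40 = 1/2.

T(0) = 1/2 ≈ 0.5000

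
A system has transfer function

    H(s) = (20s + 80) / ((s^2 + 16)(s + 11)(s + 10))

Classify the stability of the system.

marginally stable

The poles can be read from the denominator factors: s = 4j, -4j, -11, -10.
Since the simple pole(s) at s = ±4j lie on the jω-axis with none in the right half-plane, the system is marginally stable.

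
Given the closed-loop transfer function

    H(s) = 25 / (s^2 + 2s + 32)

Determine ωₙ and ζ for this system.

ωₙ ≈ 5.657 rad/s, ζ ≈ 0.1768

Compare the denominator to the standard form s^2 + 2ζωₙs + ωₙ².
ωₙ² = 32, so ωₙ = √32 ≈ 5.657 rad/s.
2ζωₙ = 2, so ζ = 2/(2·√32) ≈ 0.1768.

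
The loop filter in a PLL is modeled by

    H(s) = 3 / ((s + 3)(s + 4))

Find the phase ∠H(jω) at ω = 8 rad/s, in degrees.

At s = j8: numerator = 3, denominator = -52 + j56.
∠H = ∠num − ∠den = 0° − (132.88°) = -132.9°.

∠H(j8) ≈ -132.9°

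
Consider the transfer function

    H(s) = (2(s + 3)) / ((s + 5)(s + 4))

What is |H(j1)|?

|H(j1)| ≈ 0.3008

Substitute s = j1: numerator = 6 + j2, denominator = 19 + j9.
|H(j1)| = |6 + j2| / |19 + j9| = 6.3246 / 21.024 ≈ 0.3008.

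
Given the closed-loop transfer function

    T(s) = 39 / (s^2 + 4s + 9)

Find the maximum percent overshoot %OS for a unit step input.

%OS ≈ 6.02%

Comparing s^2 + 4s + 9 to s^2 + 2ζωₙs + ωₙ²: ωₙ = 3 rad/s and ζ = 4/(2·3) ≈ 0.6667.
%OS = 100·exp(−πζ/√(1−ζ²)) = 100·exp(−π·0.6667/√(1−0.6667²)) ≈ 6.02%.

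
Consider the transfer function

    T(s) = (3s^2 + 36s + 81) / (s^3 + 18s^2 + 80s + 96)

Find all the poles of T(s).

The poles are the roots of the denominator s^3 + 18s^2 + 80s + 96 = 0.
Trying s = -4: the polynomial evaluates to 0, so (s + 4) is a factor.
Dividing out leaves s^2 + 14s + 24 = 0.
Factoring the quadratic: (s + 2)(s + 12) = 0.

s = -4, -2, -12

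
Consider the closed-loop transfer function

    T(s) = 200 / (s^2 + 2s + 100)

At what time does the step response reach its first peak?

Comparing s^2 + 2s + 100 to s^2 + 2ζωₙs + ωₙ²: ωₙ = 10 rad/s and ζ = 2/(2·10) = 0.1.
ζωₙ = 2/2 = 1, so ω_d = ωₙ√(1−ζ²) = √(ωₙ² − (ζωₙ)²) = √(100 − 1²) = √99 ≈ 9.950 rad/s.
t_p = π/ω_d = π/9.950 ≈ 0.3157 s.

t_p ≈ 0.3157 s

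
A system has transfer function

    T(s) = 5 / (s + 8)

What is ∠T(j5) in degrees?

∠T(j5) ≈ -32.01°

At s = j5: numerator = 5, denominator = 8 + j5.
∠T = ∠num − ∠den = 0° − (32.005°) = -32.01°.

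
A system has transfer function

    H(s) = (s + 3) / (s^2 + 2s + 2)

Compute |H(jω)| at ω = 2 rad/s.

|H(j2)| ≈ 0.8062

Substitute s = j2: numerator = 3 + j2, denominator = -2 + j4.
|H(j2)| = |3 + j2| / |-2 + j4| = 3.6056 / 4.4721 ≈ 0.8062.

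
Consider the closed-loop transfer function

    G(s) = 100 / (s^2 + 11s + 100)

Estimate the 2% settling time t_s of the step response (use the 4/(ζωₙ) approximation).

t_s ≈ 0.7273 s

Comparing s^2 + 11s + 100 to s^2 + 2ζωₙs + ωₙ²: ωₙ = 10 rad/s and ζ = 11/(2·10) = 0.55.
ζωₙ = 11/2 = 5.5, so t_s ≈ 4/(ζωₙ) = 4/5.5 ≈ 0.7273 s.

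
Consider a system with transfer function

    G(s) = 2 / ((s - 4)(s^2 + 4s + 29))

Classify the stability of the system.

unstable

The poles can be read from the denominator factors: s = 4, -2 + 5j, -2 - 5j.
Since the pole(s) at s = 4 lie in the right half-plane, the system is unstable.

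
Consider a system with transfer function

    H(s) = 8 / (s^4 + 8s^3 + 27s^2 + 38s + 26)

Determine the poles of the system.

The poles are the roots of the denominator s^4 + 8s^3 + 27s^2 + 38s + 26 = 0.
No real roots exist; factor into two real quadratics: (s^2 + 6s + 13)(s^2 + 2s + 2) = 0.
Each quadratic gives a conjugate pair via the quadratic formula.

s = -3 ± 2j, -1 ± j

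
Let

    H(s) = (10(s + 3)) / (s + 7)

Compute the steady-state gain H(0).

H(0) = 30/7 ≈ 4.286

At s = 0 each factor (s + a) contributes a and each (s^2 + bs + c) contributes c.
H(0) = 10·(3) / ((7)) = 30/7 = 30/7.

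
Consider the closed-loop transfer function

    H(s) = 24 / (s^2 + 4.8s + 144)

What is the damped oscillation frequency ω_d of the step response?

ω_d ≈ 11.76 rad/s

Comparing s^2 + 4.8s + 144 to s^2 + 2ζωₙs + ωₙ²: ωₙ = 12 rad/s and ζ = 4.8/(2·12) = 0.2.
ζωₙ = 4.8/2 = 2.4, so ω_d = ωₙ√(1−ζ²) = √(ωₙ² − (ζωₙ)²) = √(144 − 2.4²) = √138.24 ≈ 11.76 rad/s.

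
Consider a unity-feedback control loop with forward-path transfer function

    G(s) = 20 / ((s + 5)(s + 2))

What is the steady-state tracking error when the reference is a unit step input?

e_ss = 0.3333

G(s) has no poles at the origin.
This is a Type 0 system. Kp = lim_{s→0} G(s) = 20/10 = 2.
e_ss = 1/(1 + Kp) = 1/(1 + 2) = 1/3 ≈ 0.3333.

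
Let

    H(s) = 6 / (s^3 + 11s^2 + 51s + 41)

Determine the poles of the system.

The poles are the roots of the denominator s^3 + 11s^2 + 51s + 41 = 0.
Trying s = -1: the polynomial evaluates to 0, so (s + 1) is a factor.
Dividing out leaves s^2 + 10s + 41 = 0.
The quadratic formula then gives s = -5 ± 4j.

s = -5 ± 4j, -1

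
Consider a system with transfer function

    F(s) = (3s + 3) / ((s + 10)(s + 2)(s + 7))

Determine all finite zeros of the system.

s = -1

Set the numerator to zero: 3s + 3 = 0, i.e. 3·(s + 1) = 0.
So s = -1.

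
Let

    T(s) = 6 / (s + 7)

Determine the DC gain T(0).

T(0) = 6/7 ≈ 0.8571

Set s = 0: T(0) = (6) / (7) = 6/7.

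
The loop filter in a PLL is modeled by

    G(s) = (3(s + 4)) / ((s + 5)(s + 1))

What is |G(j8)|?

Substitute s = j8: numerator = 12 + j24, denominator = -59 + j48.
|G(j8)| = |12 + j24| / |-59 + j48| = 26.833 / 76.059 ≈ 0.3528.

|G(j8)| ≈ 0.3528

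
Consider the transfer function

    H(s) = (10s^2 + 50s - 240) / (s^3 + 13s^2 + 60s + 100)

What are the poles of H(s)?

The poles are the roots of the denominator s^3 + 13s^2 + 60s + 100 = 0.
Trying s = -5: the polynomial evaluates to 0, so (s + 5) is a factor.
Dividing out leaves s^2 + 8s + 20 = 0.
The quadratic formula then gives s = -4 ± 2j.

s = -4 ± 2j, -5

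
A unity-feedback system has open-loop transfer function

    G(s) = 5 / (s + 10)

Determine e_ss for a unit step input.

G(s) has no poles at the origin.
This is a Type 0 system. Kp = lim_{s→0} G(s) = 5/10 = 1/2.
e_ss = 1/(1 + Kp) = 1/(1 + 1/2) = 2/3 ≈ 0.6667.

e_ss = 0.6667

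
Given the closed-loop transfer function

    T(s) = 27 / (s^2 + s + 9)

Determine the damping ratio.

Compare the denominator to the standard form s^2 + 2ζωₙs + ωₙ².
ωₙ² = 9, so ωₙ = 3 rad/s.
2ζωₙ = 1, so ζ = 1/(2·3) ≈ 0.1667.

ζ ≈ 0.1667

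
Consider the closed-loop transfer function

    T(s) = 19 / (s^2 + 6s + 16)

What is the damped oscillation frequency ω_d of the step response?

Comparing s^2 + 6s + 16 to s^2 + 2ζωₙs + ωₙ²: ωₙ = 4 rad/s and ζ = 6/(2·4) = 0.75.
ζωₙ = 6/2 = 3, so ω_d = ωₙ√(1−ζ²) = √(ωₙ² − (ζωₙ)²) = √(16 − 3²) = √7 ≈ 2.646 rad/s.

ω_d ≈ 2.646 rad/s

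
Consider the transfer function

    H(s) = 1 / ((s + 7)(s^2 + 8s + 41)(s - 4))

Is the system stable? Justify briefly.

The poles can be read from the denominator factors: s = -7, -4 ± 5j, 4.
Since the pole(s) at s = 4 lie in the right half-plane, the system is unstable.

unstable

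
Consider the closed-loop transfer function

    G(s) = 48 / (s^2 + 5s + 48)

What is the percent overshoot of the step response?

%OS ≈ 29.7%

Comparing s^2 + 5s + 48 to s^2 + 2ζωₙs + ωₙ²: ωₙ = √48 ≈ 6.928 rad/s and ζ = 5/(2·√48) ≈ 0.3608.
%OS = 100·exp(−πζ/√(1−ζ²)) = 100·exp(−π·0.3608/√(1−0.3608²)) ≈ 29.7%.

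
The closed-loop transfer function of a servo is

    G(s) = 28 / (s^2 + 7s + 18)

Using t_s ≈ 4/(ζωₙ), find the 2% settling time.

t_s ≈ 1.143 s

Comparing s^2 + 7s + 18 to s^2 + 2ζωₙs + ωₙ²: ωₙ = √18 ≈ 4.243 rad/s and ζ = 7/(2·√18) ≈ 0.8250.
ζωₙ = 7/2 = 3.5, so t_s ≈ 4/(ζωₙ) = 4/3.5 ≈ 1.143 s.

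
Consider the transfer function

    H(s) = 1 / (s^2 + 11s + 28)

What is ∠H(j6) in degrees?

∠H(j6) ≈ -96.91°

At s = j6: numerator = 1, denominator = -8 + j66.
∠H = ∠num − ∠den = 0° − (96.911°) = -96.91°.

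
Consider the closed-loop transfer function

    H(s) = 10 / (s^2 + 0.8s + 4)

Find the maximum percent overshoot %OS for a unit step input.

%OS ≈ 52.7%

Comparing s^2 + 0.8s + 4 to s^2 + 2ζωₙs + ωₙ²: ωₙ = 2 rad/s and ζ = 0.8/(2·2) = 0.2.
%OS = 100·exp(−πζ/√(1−ζ²)) = 100·exp(−π·0.2/√(1−0.2²)) ≈ 52.7%.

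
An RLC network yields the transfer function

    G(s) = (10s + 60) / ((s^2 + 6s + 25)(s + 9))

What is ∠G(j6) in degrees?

∠G(j6) ≈ -95.68°

At s = j6: numerator = 60 + j60, denominator = -315 + j258.
∠G = ∠num − ∠den = 45° − (140.68°) = -95.68°.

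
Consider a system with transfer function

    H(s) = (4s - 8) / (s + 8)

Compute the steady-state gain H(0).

Set s = 0: H(0) = (-8) / (8) = -1.

H(0) = -1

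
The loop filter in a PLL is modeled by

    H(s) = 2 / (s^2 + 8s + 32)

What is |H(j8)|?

|H(j8)| ≈ 0.02795

Substitute s = j8: numerator = 2, denominator = -32 + j64.
|H(j8)| = |2| / |-32 + j64| = 2 / 71.554 ≈ 0.02795.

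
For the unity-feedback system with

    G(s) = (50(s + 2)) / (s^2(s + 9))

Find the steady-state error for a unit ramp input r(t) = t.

G(s) has 2 poles at the origin.
This is a Type 2 system; for a ramp input the steady-state error is zero.

e_ss = 0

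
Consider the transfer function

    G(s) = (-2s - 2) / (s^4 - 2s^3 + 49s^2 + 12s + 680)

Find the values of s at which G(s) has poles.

s = 2 ± 6j, -1 ± 4j

The poles are the roots of the denominator s^4 - 2s^3 + 49s^2 + 12s + 680 = 0.
No real roots exist; factor into two real quadratics: (s^2 - 4s + 40)(s^2 + 2s + 17) = 0.
Each quadratic gives a conjugate pair via the quadratic formula.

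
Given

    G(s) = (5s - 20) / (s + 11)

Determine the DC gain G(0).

Set s = 0: G(0) = (-20) / (11) = -20/11.

G(0) = -20/11 ≈ -1.818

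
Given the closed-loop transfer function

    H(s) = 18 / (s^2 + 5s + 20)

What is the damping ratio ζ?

Compare the denominator to the standard form s^2 + 2ζωₙs + ωₙ².
ωₙ² = 20, so ωₙ = √20 ≈ 4.472 rad/s.
2ζωₙ = 5, so ζ = 5/(2·√20) ≈ 0.5590.
With ζ = 0.5590 the response is underdamped.

ζ ≈ 0.5590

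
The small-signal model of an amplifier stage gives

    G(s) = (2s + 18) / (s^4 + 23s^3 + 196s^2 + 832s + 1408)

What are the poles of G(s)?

The poles are the roots of the denominator s^4 + 23s^3 + 196s^2 + 832s + 1408 = 0.
Trying s = -4: the polynomial evaluates to 0, so (s + 4) is a factor.
Dividing out leaves s^3 + 19s^2 + 120s + 352 = 0.
This factors further as (s^2 + 8s + 32)(s + 11) = 0.

s = -4 + 4j, -4 - 4j, -4, -11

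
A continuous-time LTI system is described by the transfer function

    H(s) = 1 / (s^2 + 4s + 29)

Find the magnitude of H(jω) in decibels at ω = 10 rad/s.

|H(j10)|_dB ≈ -38.2 dB

Substitute s = j10: numerator = 1, denominator = -71 + j40.
|H(j10)| = |1| / |-71 + j40| = 1 / 81.492 ≈ 0.01227.
In decibels: 20·log₁₀(0.01227) ≈ -38.2 dB.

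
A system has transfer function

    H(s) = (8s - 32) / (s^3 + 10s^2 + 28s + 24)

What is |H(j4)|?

Substitute s = j4: numerator = -32 + j32, denominator = -136 + j48.
|H(j4)| = |-32 + j32| / |-136 + j48| = 45.255 / 144.22 ≈ 0.3138.

|H(j4)| ≈ 0.3138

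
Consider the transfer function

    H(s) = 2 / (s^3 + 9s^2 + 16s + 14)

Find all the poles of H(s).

The poles are the roots of the denominator s^3 + 9s^2 + 16s + 14 = 0.
Trying s = -7: the polynomial evaluates to 0, so (s + 7) is a factor.
Dividing out leaves s^2 + 2s + 2 = 0.
The quadratic formula then gives s = -1 ± 1j.

s = -1 + j, -1 - j, -7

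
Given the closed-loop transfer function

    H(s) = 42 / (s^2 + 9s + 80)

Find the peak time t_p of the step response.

Comparing s^2 + 9s + 80 to s^2 + 2ζωₙs + ωₙ²: ωₙ = √80 ≈ 8.944 rad/s and ζ = 9/(2·√80) ≈ 0.5031.
ζωₙ = 9/2 = 4.5, so ω_d = ωₙ√(1−ζ²) = √(ωₙ² − (ζωₙ)²) = √(80 − 4.5²) = √59.75 ≈ 7.730 rad/s.
t_p = π/ω_d = π/7.730 ≈ 0.4064 s.

t_p ≈ 0.4064 s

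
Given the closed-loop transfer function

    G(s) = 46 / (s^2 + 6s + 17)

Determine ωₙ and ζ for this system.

Compare the denominator to the standard form s^2 + 2ζωₙs + ωₙ².
ωₙ² = 17, so ωₙ = √17 ≈ 4.123 rad/s.
2ζωₙ = 6, so ζ = 6/(2·√17) ≈ 0.7276.
With ζ = 0.7276 the response is underdamped.

ωₙ ≈ 4.123 rad/s, ζ ≈ 0.7276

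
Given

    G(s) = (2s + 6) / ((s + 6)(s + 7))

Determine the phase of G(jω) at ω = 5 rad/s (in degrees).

At s = j5: numerator = 6 + j10, denominator = 17 + j65.
∠G = ∠num − ∠den = 59.036° − (75.343°) = -16.31°.

∠G(j5) ≈ -16.31°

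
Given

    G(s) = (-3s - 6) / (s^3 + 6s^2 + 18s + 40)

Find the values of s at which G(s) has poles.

The poles are the roots of the denominator s^3 + 6s^2 + 18s + 40 = 0.
Trying s = -4: the polynomial evaluates to 0, so (s + 4) is a factor.
Dividing out leaves s^2 + 2s + 10 = 0.
The quadratic formula then gives s = -1 ± 3j.

s = -1 ± 3j, -4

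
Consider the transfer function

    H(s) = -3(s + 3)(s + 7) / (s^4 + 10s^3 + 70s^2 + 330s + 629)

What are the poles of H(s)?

The poles are the roots of the denominator s^4 + 10s^3 + 70s^2 + 330s + 629 = 0.
No real roots exist; factor into two real quadratics: (s^2 + 2s + 37)(s^2 + 8s + 17) = 0.
Each quadratic gives a conjugate pair via the quadratic formula.

s = -1 + 6j, -1 - 6j, -4 + j, -4 - j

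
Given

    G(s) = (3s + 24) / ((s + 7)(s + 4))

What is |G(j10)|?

|G(j10)| ≈ 0.2922

Substitute s = j10: numerator = 24 + j30, denominator = -72 + j110.
|G(j10)| = |24 + j30| / |-72 + j110| = 38.419 / 131.47 ≈ 0.2922.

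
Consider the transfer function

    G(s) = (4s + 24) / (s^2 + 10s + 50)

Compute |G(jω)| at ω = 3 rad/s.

Substitute s = j3: numerator = 24 + j12, denominator = 41 + j30.
|G(j3)| = |24 + j12| / |41 + j30| = 26.833 / 50.804 ≈ 0.5282.

|G(j3)| ≈ 0.5282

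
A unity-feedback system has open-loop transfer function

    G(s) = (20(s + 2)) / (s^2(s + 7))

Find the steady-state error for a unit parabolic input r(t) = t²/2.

e_ss = 0.1750

G(s) has 2 poles at the origin.
This is a Type 2 system. Ka = lim_{s→0} s^2·G(s) = 40/7.
e_ss = 1/Ka = 1/(40/7) = 7/40 ≈ 0.1750.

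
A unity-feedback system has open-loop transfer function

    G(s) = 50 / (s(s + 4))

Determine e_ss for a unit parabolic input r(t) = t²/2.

e_ss = ∞

G(s) has one pole at the origin.
This is a Type 1 system; Ka = lim_{s→0} s^2·G(s) = 0, so the steady-state error for a parabola input is infinite.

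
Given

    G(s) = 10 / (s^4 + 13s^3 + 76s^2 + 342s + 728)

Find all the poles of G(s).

s = -1 ± 5j, -7, -4

The poles are the roots of the denominator s^4 + 13s^3 + 76s^2 + 342s + 728 = 0.
Trying s = -7: the polynomial evaluates to 0, so (s + 7) is a factor.
Dividing out leaves s^3 + 6s^2 + 34s + 104 = 0.
This factors further as (s^2 + 2s + 26)(s + 4) = 0.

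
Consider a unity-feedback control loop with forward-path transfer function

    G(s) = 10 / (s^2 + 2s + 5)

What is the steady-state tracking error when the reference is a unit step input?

G(s) has no poles at the origin.
This is a Type 0 system. Kp = lim_{s→0} G(s) = 10/5 = 2.
e_ss = 1/(1 + Kp) = 1/(1 + 2) = 1/3 ≈ 0.3333.

e_ss = 0.3333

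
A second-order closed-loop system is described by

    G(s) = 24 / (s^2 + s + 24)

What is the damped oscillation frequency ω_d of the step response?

Comparing s^2 + s + 24 to s^2 + 2ζωₙs + ωₙ²: ωₙ = √24 ≈ 4.899 rad/s and ζ = 1/(2·√24) ≈ 0.1021.
ζωₙ = 1/2 = 0.5, so ω_d = ωₙ√(1−ζ²) = √(ωₙ² − (ζωₙ)²) = √(24 − 0.5²) = √23.75 ≈ 4.873 rad/s.

ω_d ≈ 4.873 rad/s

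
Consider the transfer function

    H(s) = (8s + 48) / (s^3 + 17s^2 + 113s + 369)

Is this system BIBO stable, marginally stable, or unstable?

The denominator s^3 + 17s^2 + 113s + 369 factors as (s^2 + 8s + 41)(s + 9), giving poles at s = -4 ± 5j, -9.
Since all poles lie strictly in the left half-plane, the system is stable.

stable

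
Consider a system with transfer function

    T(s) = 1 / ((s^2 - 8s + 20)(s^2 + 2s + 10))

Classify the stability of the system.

The poles can be read from the denominator factors: s = 4 ± 2j, -1 ± 3j.
Since the pole(s) at s = 4 + 2j, 4 - 2j lie in the right half-plane, the system is unstable.

unstable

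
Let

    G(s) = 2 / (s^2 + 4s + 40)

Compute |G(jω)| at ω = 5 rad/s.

|G(j5)| = 0.08000

Substitute s = j5: numerator = 2, denominator = 15 + j20.
|G(j5)| = |2| / |15 + j20| = 2 / 25 = 0.08000.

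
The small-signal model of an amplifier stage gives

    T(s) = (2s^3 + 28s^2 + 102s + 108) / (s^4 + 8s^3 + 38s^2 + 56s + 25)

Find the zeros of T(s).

Set the numerator to zero: 2s^3 + 28s^2 + 102s + 108 = 0, i.e. 2·(s^3 + 14s^2 + 51s + 54) = 0.
Factoring: (s + 3)(s + 9)(s + 2) = 0.

s = -3, -9, -2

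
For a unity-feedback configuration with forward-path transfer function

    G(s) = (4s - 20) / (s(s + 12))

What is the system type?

The denominator has 1 factor of s at the origin (free integrator), so this is a Type 1 system.

Type 1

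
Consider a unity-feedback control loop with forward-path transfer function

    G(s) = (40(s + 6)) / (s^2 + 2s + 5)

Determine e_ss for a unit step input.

G(s) has no poles at the origin.
This is a Type 0 system. Kp = lim_{s→0} G(s) = 240/5 = 48.
e_ss = 1/(1 + Kp) = 1/(1 + 48) = 1/49 ≈ 0.02041.

e_ss = 0.02041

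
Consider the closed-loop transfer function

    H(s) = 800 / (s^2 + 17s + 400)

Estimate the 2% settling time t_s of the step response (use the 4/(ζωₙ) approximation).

t_s ≈ 0.4706 s

Comparing s^2 + 17s + 400 to s^2 + 2ζωₙs + ωₙ²: ωₙ = 20 rad/s and ζ = 17/(2·20) = 0.425.
ζωₙ = 17/2 = 8.5, so t_s ≈ 4/(ζωₙ) = 4/8.5 ≈ 0.4706 s.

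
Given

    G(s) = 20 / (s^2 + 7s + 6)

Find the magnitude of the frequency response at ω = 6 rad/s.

Substitute s = j6: numerator = 20, denominator = -30 + j42.
|G(j6)| = |20| / |-30 + j42| = 20 / 51.614 ≈ 0.3875.

|G(j6)| ≈ 0.3875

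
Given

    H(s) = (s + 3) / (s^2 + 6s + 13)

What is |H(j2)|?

Substitute s = j2: numerator = 3 + j2, denominator = 9 + j12.
|H(j2)| = |3 + j2| / |9 + j12| = 3.6056 / 15 ≈ 0.2404.

|H(j2)| ≈ 0.2404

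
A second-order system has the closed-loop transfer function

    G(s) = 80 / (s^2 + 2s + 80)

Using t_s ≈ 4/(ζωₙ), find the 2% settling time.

Comparing s^2 + 2s + 80 to s^2 + 2ζωₙs + ωₙ²: ωₙ = √80 ≈ 8.944 rad/s and ζ = 2/(2·√80) ≈ 0.1118.
ζωₙ = 2/2 = 1, so t_s ≈ 4/(ζωₙ) = 4/1 = 4 s.

t_s ≈ 4 s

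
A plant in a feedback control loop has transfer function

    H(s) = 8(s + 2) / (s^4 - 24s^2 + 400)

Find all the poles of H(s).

s = 4 + 2j, 4 - 2j, -4 + 2j, -4 - 2j

The poles are the roots of the denominator s^4 - 24s^2 + 400 = 0.
No real roots exist; factor into two real quadratics: (s^2 - 8s + 20)(s^2 + 8s + 20) = 0.
Each quadratic gives a conjugate pair via the quadratic formula.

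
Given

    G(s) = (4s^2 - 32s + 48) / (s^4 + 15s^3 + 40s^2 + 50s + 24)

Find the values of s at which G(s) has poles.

The poles are the roots of the denominator s^4 + 15s^3 + 40s^2 + 50s + 24 = 0.
Trying s = -12: the polynomial evaluates to 0, so (s + 12) is a factor.
Dividing out leaves s^3 + 3s^2 + 4s + 2 = 0.
This factors further as (s + 1)(s^2 + 2s + 2) = 0.

s = -12, -1, -1 + j, -1 - j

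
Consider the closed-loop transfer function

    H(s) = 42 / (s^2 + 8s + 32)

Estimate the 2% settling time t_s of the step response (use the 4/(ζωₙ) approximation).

Comparing s^2 + 8s + 32 to s^2 + 2ζωₙs + ωₙ²: ωₙ = √32 ≈ 5.657 rad/s and ζ = 8/(2·√32) ≈ 0.7071.
ζωₙ = 8/2 = 4, so t_s ≈ 4/(ζωₙ) = 4/4 = 1 s.

t_s ≈ 1 s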